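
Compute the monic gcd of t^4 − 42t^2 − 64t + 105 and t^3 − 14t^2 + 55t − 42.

By polynomial division,
  t^4 − 42t^2 − 64t + 105 = (t + 14)(t^3 − 14t^2 + 55t − 42) + (99t^2 − 792t + 693)
  t^3 − 14t^2 + 55t − 42 = ((1/99)t − 2/33)(99t^2 − 792t + 693) + (0)
Last nonzero remainder: 99t^2 − 792t + 693. Dividing through by 99 gives the monic gcd t^2 − 8t + 7.

t^2 − 8t + 7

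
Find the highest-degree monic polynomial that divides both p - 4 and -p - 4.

1

Repeated division with remainder:
  p - 4 = (-1)(-p - 4) + (-8)
  -p - 4 = ((1/8)p + 1/2)(-8) + (0)
The last nonzero remainder is the constant -8, so the polynomials are coprime and gcd = 1.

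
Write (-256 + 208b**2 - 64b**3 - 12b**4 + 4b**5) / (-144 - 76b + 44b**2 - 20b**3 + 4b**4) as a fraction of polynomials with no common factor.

Euclidean algorithm in ℚ[b]:
  4b**5 - 12b**4 - 64b**3 + 208b**2 - 256 = (b + 2)(4b**4 - 20b**3 + 44b**2 - 76b - 144) + (-68b**3 + 196b**2 + 296b + 32)
  4b**4 - 20b**3 + 44b**2 - 76b - 144 = (-(1/17)b + 36/289)(-68b**3 + 196b**2 + 296b + 32) + ((10692/289)b**2 - (32076/289)b - 42768/289)
  -68b**3 + 196b**2 + 296b + 32 = (-(4913/2673)b - 578/2673)((10692/289)b**2 - (32076/289)b - 42768/289) + (0)
Last nonzero remainder: (10692/289)b**2 - (32076/289)b - 42768/289. Dividing through by 10692/289 gives the monic gcd b**2 - 3b - 4.
Cancel b**2 - 3b - 4 from numerator and denominator to get the reduced form.

(16 - 12b + b**3)/(9 - 2b + b**2)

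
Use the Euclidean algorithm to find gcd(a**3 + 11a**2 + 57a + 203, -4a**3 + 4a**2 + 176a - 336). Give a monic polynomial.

Euclidean algorithm in ℚ[a]:
  a**3 + 11a**2 + 57a + 203 = (-1/4)(-4a**3 + 4a**2 + 176a - 336) + (12a**2 + 101a + 119)
  -4a**3 + 4a**2 + 176a - 336 = (-(1/3)a + 113/36)(12a**2 + 101a + 119) + (-(3649/36)a - 25543/36)
  12a**2 + 101a + 119 = (-(432/3649)a - 612/3649)(-(3649/36)a - 25543/36) + (0)
Last nonzero remainder: -(3649/36)a - 25543/36. Dividing through by -3649/36 gives the monic gcd a + 7.

a + 7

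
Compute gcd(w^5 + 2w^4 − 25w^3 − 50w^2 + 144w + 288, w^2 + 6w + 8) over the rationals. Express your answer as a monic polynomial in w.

w^2 + 6w + 8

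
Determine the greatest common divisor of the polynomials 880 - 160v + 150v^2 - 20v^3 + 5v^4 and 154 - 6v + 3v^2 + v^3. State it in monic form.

Apply the Euclidean algorithm:
  5v^4 - 20v^3 + 150v^2 - 160v + 880 = (5v - 35)(v^3 + 3v^2 - 6v + 154) + (285v^2 - 1140v + 6270)
  v^3 + 3v^2 - 6v + 154 = ((1/285)v + 7/285)(285v^2 - 1140v + 6270) + (0)
Last nonzero remainder: 285v^2 - 1140v + 6270. Dividing through by 285 gives the monic gcd v^2 - 4v + 22.

22 - 4v + v^2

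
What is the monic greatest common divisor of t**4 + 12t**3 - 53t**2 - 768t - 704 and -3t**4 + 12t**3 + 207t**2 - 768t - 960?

Euclidean algorithm in ℚ[t]:
  t**4 + 12t**3 - 53t**2 - 768t - 704 = (-1/3)(-3t**4 + 12t**3 + 207t**2 - 768t - 960) + (16t**3 + 16t**2 - 1024t - 1024)
  -3t**4 + 12t**3 + 207t**2 - 768t - 960 = (-(3/16)t + 15/16)(16t**3 + 16t**2 - 1024t - 1024) + (0)
Last nonzero remainder: 16t**3 + 16t**2 - 1024t - 1024. Dividing through by 16 gives the monic gcd t**3 + t**2 - 64t - 64.

t**3 + t**2 - 64t - 64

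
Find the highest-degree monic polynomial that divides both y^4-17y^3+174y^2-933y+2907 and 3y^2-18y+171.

By polynomial division,
  y^4-17y^3+174y^2-933y+2907 = ((1/3)y^2-(11/3)y+17)(3y^2-18y+171) + (0)
Last nonzero remainder: 3y^2-18y+171. Dividing through by 3 gives the monic gcd y^2-6y+57.

y^2-6y+57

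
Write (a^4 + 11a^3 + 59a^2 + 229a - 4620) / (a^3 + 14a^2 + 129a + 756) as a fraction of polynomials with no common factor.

(a^2 + 6a - 55)/(a + 9)

Repeated division with remainder:
  a^4 + 11a^3 + 59a^2 + 229a - 4620 = (a - 3)(a^3 + 14a^2 + 129a + 756) + (-28a^2 - 140a - 2352)
  a^3 + 14a^2 + 129a + 756 = (-(1/28)a - 9/28)(-28a^2 - 140a - 2352) + (0)
Last nonzero remainder: -28a^2 - 140a - 2352. Dividing through by -28 gives the monic gcd a^2 + 5a + 84.
Cancel a^2 + 5a + 84 from numerator and denominator to get the reduced form.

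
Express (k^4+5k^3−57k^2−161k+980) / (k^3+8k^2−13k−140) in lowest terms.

(k^2+2k−35)/(k+5)

Apply the Euclidean algorithm:
  k^4+5k^3−57k^2−161k+980 = (k−3)(k^3+8k^2−13k−140) + (−20k^2−60k+560)
  k^3+8k^2−13k−140 = (−(1/20)k−1/4)(−20k^2−60k+560) + (0)
Last nonzero remainder: −20k^2−60k+560. Dividing through by −20 gives the monic gcd k^2+3k−28.
Cancel k^2+3k−28 from numerator and denominator to get the reduced form.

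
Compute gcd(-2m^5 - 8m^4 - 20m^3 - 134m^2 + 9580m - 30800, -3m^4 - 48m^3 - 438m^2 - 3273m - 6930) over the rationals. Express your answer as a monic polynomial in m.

m^3 + 13m^2 + 107m + 770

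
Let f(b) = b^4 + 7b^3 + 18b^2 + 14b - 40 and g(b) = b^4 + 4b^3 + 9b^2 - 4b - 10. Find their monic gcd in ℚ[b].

b^3 + 3b^2 + 6b - 10

Apply the Euclidean algorithm:
  b^4 + 7b^3 + 18b^2 + 14b - 40 = (b^4 + 4b^3 + 9b^2 - 4b - 10) + (3b^3 + 9b^2 + 18b - 30)
  b^4 + 4b^3 + 9b^2 - 4b - 10 = ((1/3)b + 1/3)(3b^3 + 9b^2 + 18b - 30) + (0)
Last nonzero remainder: 3b^3 + 9b^2 + 18b - 30. Dividing through by 3 gives the monic gcd b^3 + 3b^2 + 6b - 10.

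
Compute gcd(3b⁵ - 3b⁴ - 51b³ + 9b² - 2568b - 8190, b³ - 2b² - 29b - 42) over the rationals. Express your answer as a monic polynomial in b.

b² - 4b - 21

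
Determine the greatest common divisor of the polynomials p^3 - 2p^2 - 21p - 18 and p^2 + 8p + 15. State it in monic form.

p + 3

Apply the Euclidean algorithm:
  p^3 - 2p^2 - 21p - 18 = (p - 10)(p^2 + 8p + 15) + (44p + 132)
  p^2 + 8p + 15 = ((1/44)p + 5/44)(44p + 132) + (0)
Last nonzero remainder: 44p + 132. Dividing through by 44 gives the monic gcd p + 3.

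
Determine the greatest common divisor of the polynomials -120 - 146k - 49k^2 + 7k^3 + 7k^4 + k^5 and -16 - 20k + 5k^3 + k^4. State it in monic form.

8 + 6k + k^2

By polynomial division,
  k^5 + 7k^4 + 7k^3 - 49k^2 - 146k - 120 = (k + 2)(k^4 + 5k^3 - 20k - 16) + (-3k^3 - 29k^2 - 90k - 88)
  k^4 + 5k^3 - 20k - 16 = (-(1/3)k + 14/9)(-3k^3 - 29k^2 - 90k - 88) + ((136/9)k^2 + (272/3)k + 1088/9)
  -3k^3 - 29k^2 - 90k - 88 = (-(27/136)k - 99/136)((136/9)k^2 + (272/3)k + 1088/9) + (0)
Last nonzero remainder: (136/9)k^2 + (272/3)k + 1088/9. Dividing through by 136/9 gives the monic gcd k^2 + 6k + 8.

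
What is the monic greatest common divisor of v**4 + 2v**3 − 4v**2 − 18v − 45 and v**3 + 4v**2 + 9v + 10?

v**2 + 2v + 5

By polynomial division,
  v**4 + 2v**3 − 4v**2 − 18v − 45 = (v − 2)(v**3 + 4v**2 + 9v + 10) + (−5v**2 − 10v − 25)
  v**3 + 4v**2 + 9v + 10 = (−(1/5)v − 2/5)(−5v**2 − 10v − 25) + (0)
Last nonzero remainder: −5v**2 − 10v − 25. Dividing through by −5 gives the monic gcd v**2 + 2v + 5.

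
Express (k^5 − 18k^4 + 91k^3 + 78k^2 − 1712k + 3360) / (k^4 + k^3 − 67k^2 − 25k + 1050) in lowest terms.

Apply the Euclidean algorithm:
  k^5 − 18k^4 + 91k^3 + 78k^2 − 1712k + 3360 = (k − 19)(k^4 + k^3 − 67k^2 − 25k + 1050) + (177k^3 − 1170k^2 − 3237k + 23310)
  k^4 + k^3 − 67k^2 − 25k + 1050 = ((1/177)k + 449/10443)(177k^3 − 1170k^2 − 3237k + 23310) + ((5544/3481)k^2 − (60984/3481)k + 166320/3481)
  177k^3 − 1170k^2 − 3237k + 23310 = ((205379/1848)k + 128797/264)((5544/3481)k^2 − (60984/3481)k + 166320/3481) + (0)
Last nonzero remainder: (5544/3481)k^2 − (60984/3481)k + 166320/3481. Dividing through by 5544/3481 gives the monic gcd k^2 − 11k + 30.
Cancel k^2 − 11k + 30 from numerator and denominator to get the reduced form.

(k^3 − 7k^2 − 16k + 112)/(k^2 + 12k + 35)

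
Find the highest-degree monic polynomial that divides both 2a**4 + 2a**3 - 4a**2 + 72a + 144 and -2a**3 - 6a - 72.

a + 3

Repeated division with remainder:
  2a**4 + 2a**3 - 4a**2 + 72a + 144 = (-a - 1)(-2a**3 - 6a - 72) + (-10a**2 - 6a + 72)
  -2a**3 - 6a - 72 = ((1/5)a - 3/25)(-10a**2 - 6a + 72) + (-(528/25)a - 1584/25)
  -10a**2 - 6a + 72 = ((125/264)a - 25/22)(-(528/25)a - 1584/25) + (0)
Last nonzero remainder: -(528/25)a - 1584/25. Dividing through by -528/25 gives the monic gcd a + 3.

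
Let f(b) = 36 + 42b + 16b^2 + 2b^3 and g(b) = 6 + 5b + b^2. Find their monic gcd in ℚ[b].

Euclidean algorithm in ℚ[b]:
  2b^3 + 16b^2 + 42b + 36 = (2b + 6)(b^2 + 5b + 6) + (0)
The last nonzero remainder b^2 + 5b + 6 is already monic.

6 + 5b + b^2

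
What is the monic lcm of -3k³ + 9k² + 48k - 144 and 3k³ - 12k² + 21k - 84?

k⁵ - 3k⁴ - 9k³ + 27k² - 112k + 336

Repeated division with remainder:
  -3k³ + 9k² + 48k - 144 = (-1)(3k³ - 12k² + 21k - 84) + (-3k² + 69k - 228)
  3k³ - 12k² + 21k - 84 = (-k - 19)(-3k² + 69k - 228) + (1104k - 4416)
  -3k² + 69k - 228 = (-(1/368)k + 19/368)(1104k - 4416) + (0)
Last nonzero remainder: 1104k - 4416. Dividing through by 1104 gives the monic gcd k - 4.
Then lcm(f, g) = f·g / gcd(f, g); expanding and making the result monic gives the answer.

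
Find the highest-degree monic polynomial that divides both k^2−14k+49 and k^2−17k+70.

Euclidean algorithm in ℚ[k]:
  k^2−14k+49 = (k^2−17k+70) + (3k−21)
  k^2−17k+70 = ((1/3)k−10/3)(3k−21) + (0)
Last nonzero remainder: 3k−21. Dividing through by 3 gives the monic gcd k−7.

k−7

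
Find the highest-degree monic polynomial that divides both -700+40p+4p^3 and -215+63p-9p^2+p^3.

-5+p

Apply the Euclidean algorithm:
  4p^3+40p-700 = (4)(p^3-9p^2+63p-215) + (36p^2-212p+160)
  p^3-9p^2+63p-215 = ((1/36)p-7/81)(36p^2-212p+160) + ((3259/81)p-16295/81)
  36p^2-212p+160 = ((2916/3259)p-2592/3259)((3259/81)p-16295/81) + (0)
Last nonzero remainder: (3259/81)p-16295/81. Dividing through by 3259/81 gives the monic gcd p-5.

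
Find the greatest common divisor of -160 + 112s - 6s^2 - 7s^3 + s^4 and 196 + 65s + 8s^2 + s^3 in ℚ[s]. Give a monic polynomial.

4 + s

By polynomial division,
  s^4 - 7s^3 - 6s^2 + 112s - 160 = (s - 15)(s^3 + 8s^2 + 65s + 196) + (49s^2 + 891s + 2780)
  s^3 + 8s^2 + 65s + 196 = ((1/49)s - 499/2401)(49s^2 + 891s + 2780) + ((464454/2401)s + 1857816/2401)
  49s^2 + 891s + 2780 = ((117649/464454)s + 1668695/464454)((464454/2401)s + 1857816/2401) + (0)
Last nonzero remainder: (464454/2401)s + 1857816/2401. Dividing through by 464454/2401 gives the monic gcd s + 4.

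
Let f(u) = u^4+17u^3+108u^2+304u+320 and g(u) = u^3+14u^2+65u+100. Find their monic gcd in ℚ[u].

u^2+9u+20

Euclidean algorithm in ℚ[u]:
  u^4+17u^3+108u^2+304u+320 = (u+3)(u^3+14u^2+65u+100) + (u^2+9u+20)
  u^3+14u^2+65u+100 = (u+5)(u^2+9u+20) + (0)
The last nonzero remainder u^2+9u+20 is already monic.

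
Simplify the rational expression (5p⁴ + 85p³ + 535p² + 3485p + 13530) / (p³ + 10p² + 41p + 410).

(5p² + 85p + 330)/(p + 10)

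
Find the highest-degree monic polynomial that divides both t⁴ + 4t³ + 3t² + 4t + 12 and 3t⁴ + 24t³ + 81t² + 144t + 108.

t² + 5t + 6

Euclidean algorithm in ℚ[t]:
  t⁴ + 4t³ + 3t² + 4t + 12 = (1/3)(3t⁴ + 24t³ + 81t² + 144t + 108) + (-4t³ - 24t² - 44t - 24)
  3t⁴ + 24t³ + 81t² + 144t + 108 = (-(3/4)t - 3/2)(-4t³ - 24t² - 44t - 24) + (12t² + 60t + 72)
  -4t³ - 24t² - 44t - 24 = (-(1/3)t - 1/3)(12t² + 60t + 72) + (0)
Last nonzero remainder: 12t² + 60t + 72. Dividing through by 12 gives the monic gcd t² + 5t + 6.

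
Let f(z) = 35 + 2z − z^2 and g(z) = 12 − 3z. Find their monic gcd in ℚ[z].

1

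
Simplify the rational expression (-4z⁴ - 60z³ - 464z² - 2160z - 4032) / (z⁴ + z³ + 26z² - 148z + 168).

(-4z² - 40z - 96)/(z² - 4z + 4)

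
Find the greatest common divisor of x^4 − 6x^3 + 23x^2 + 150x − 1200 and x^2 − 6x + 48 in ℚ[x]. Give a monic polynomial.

x^2 − 6x + 48

Apply the Euclidean algorithm:
  x^4 − 6x^3 + 23x^2 + 150x − 1200 = (x^2 − 25)(x^2 − 6x + 48) + (0)
The last nonzero remainder x^2 − 6x + 48 is already monic.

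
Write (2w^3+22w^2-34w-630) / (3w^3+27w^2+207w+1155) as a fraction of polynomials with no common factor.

(2w^2+8w-90)/(3w^2+6w+165)

Euclidean algorithm in ℚ[w]:
  2w^3+22w^2-34w-630 = (2/3)(3w^3+27w^2+207w+1155) + (4w^2-172w-1400)
  3w^3+27w^2+207w+1155 = ((3/4)w+39)(4w^2-172w-1400) + (7965w+55755)
  4w^2-172w-1400 = ((4/7965)w-40/1593)(7965w+55755) + (0)
Last nonzero remainder: 7965w+55755. Dividing through by 7965 gives the monic gcd w+7.
Cancel w+7 from numerator and denominator to get the reduced form.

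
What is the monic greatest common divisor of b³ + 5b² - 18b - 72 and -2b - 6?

b + 3

By polynomial division,
  b³ + 5b² - 18b - 72 = (-(1/2)b² - b + 12)(-2b - 6) + (0)
Last nonzero remainder: -2b - 6. Dividing through by -2 gives the monic gcd b + 3.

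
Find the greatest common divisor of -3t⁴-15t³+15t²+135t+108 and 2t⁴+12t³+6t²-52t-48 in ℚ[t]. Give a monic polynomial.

t³+8t²+19t+12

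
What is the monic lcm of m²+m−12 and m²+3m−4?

m³−13m+12

Repeated division with remainder:
  m²+m−12 = (m²+3m−4) + (−2m−8)
  m²+3m−4 = (−(1/2)m+1/2)(−2m−8) + (0)
Last nonzero remainder: −2m−8. Dividing through by −2 gives the monic gcd m+4.
Then lcm(f, g) = f·g / gcd(f, g); expanding and making the result monic gives the answer.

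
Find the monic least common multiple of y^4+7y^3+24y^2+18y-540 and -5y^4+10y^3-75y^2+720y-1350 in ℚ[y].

Repeated division with remainder:
  y^4+7y^3+24y^2+18y-540 = (-1/5)(-5y^4+10y^3-75y^2+720y-1350) + (9y^3+9y^2+162y-810)
  -5y^4+10y^3-75y^2+720y-1350 = (-(5/9)y+5/3)(9y^3+9y^2+162y-810) + (0)
Last nonzero remainder: 9y^3+9y^2+162y-810. Dividing through by 9 gives the monic gcd y^3+y^2+18y-90.
Then lcm(f, g) = f·g / gcd(f, g); expanding and making the result monic gives the answer.

y^5+4y^4+3y^3-54y^2-594y+1620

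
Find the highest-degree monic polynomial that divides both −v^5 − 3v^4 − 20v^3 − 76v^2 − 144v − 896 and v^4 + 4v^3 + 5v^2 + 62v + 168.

Repeated division with remainder:
  −v^5 − 3v^4 − 20v^3 − 76v^2 − 144v − 896 = (−v + 1)(v^4 + 4v^3 + 5v^2 + 62v + 168) + (−19v^3 − 19v^2 − 38v − 1064)
  v^4 + 4v^3 + 5v^2 + 62v + 168 = (−(1/19)v − 3/19)(−19v^3 − 19v^2 − 38v − 1064) + (0)
Last nonzero remainder: −19v^3 − 19v^2 − 38v − 1064. Dividing through by −19 gives the monic gcd v^3 + v^2 + 2v + 56.

v^3 + v^2 + 2v + 56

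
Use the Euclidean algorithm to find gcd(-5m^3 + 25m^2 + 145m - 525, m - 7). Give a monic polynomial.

m - 7

By polynomial division,
  -5m^3 + 25m^2 + 145m - 525 = (-5m^2 - 10m + 75)(m - 7) + (0)
The last nonzero remainder m - 7 is already monic.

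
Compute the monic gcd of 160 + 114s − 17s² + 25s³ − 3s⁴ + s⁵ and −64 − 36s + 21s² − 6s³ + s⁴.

16 + 13s − 2s² + s³

By polynomial division,
  s⁵ − 3s⁴ + 25s³ − 17s² + 114s + 160 = (s + 3)(s⁴ − 6s³ + 21s² − 36s − 64) + (22s³ − 44s² + 286s + 352)
  s⁴ − 6s³ + 21s² − 36s − 64 = ((1/22)s − 2/11)(22s³ − 44s² + 286s + 352) + (0)
Last nonzero remainder: 22s³ − 44s² + 286s + 352. Dividing through by 22 gives the monic gcd s³ − 2s² + 13s + 16.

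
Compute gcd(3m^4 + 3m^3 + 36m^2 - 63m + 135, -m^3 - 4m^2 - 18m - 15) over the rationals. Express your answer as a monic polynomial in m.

m^2 + 3m + 15

Apply the Euclidean algorithm:
  3m^4 + 3m^3 + 36m^2 - 63m + 135 = (-3m + 9)(-m^3 - 4m^2 - 18m - 15) + (18m^2 + 54m + 270)
  -m^3 - 4m^2 - 18m - 15 = (-(1/18)m - 1/18)(18m^2 + 54m + 270) + (0)
Last nonzero remainder: 18m^2 + 54m + 270. Dividing through by 18 gives the monic gcd m^2 + 3m + 15.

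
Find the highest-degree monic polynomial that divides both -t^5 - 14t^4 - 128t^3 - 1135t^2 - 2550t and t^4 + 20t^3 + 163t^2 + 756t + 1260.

Repeated division with remainder:
  -t^5 - 14t^4 - 128t^3 - 1135t^2 - 2550t = (-t + 6)(t^4 + 20t^3 + 163t^2 + 756t + 1260) + (-85t^3 - 1357t^2 - 5826t - 7560)
  t^4 + 20t^3 + 163t^2 + 756t + 1260 = (-(1/85)t - 343/7225)(-85t^3 - 1357t^2 - 5826t - 7560) + ((217014/7225)t^2 + (2821182/7225)t + 1302084/1445)
  -85t^3 - 1357t^2 - 5826t - 7560 = (-(614125/217014)t - 43350/5167)((217014/7225)t^2 + (2821182/7225)t + 1302084/1445) + (0)
Last nonzero remainder: (217014/7225)t^2 + (2821182/7225)t + 1302084/1445. Dividing through by 217014/7225 gives the monic gcd t^2 + 13t + 30.

t^2 + 13t + 30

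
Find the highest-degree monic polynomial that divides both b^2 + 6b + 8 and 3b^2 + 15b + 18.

b + 2

Euclidean algorithm in ℚ[b]:
  b^2 + 6b + 8 = (1/3)(3b^2 + 15b + 18) + (b + 2)
  3b^2 + 15b + 18 = (3b + 9)(b + 2) + (0)
The last nonzero remainder b + 2 is already monic.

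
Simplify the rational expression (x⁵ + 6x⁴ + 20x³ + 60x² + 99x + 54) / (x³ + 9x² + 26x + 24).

(x³ + x² + 9x + 9)/(x + 4)

By polynomial division,
  x⁵ + 6x⁴ + 20x³ + 60x² + 99x + 54 = (x² - 3x + 21)(x³ + 9x² + 26x + 24) + (-75x² - 375x - 450)
  x³ + 9x² + 26x + 24 = (-(1/75)x - 4/75)(-75x² - 375x - 450) + (0)
Last nonzero remainder: -75x² - 375x - 450. Dividing through by -75 gives the monic gcd x² + 5x + 6.
Cancel x² + 5x + 6 from numerator and denominator to get the reduced form.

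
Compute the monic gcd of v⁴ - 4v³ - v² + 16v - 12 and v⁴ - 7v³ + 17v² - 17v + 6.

Euclidean algorithm in ℚ[v]:
  v⁴ - 4v³ - v² + 16v - 12 = (v⁴ - 7v³ + 17v² - 17v + 6) + (3v³ - 18v² + 33v - 18)
  v⁴ - 7v³ + 17v² - 17v + 6 = ((1/3)v - 1/3)(3v³ - 18v² + 33v - 18) + (0)
Last nonzero remainder: 3v³ - 18v² + 33v - 18. Dividing through by 3 gives the monic gcd v³ - 6v² + 11v - 6.

v³ - 6v² + 11v - 6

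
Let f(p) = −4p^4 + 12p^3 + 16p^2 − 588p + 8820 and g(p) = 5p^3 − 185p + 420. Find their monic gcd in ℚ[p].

p + 7

Repeated division with remainder:
  −4p^4 + 12p^3 + 16p^2 − 588p + 8820 = (−(4/5)p + 12/5)(5p^3 − 185p + 420) + (−132p^2 + 192p + 7812)
  5p^3 − 185p + 420 = (−(5/132)p − 20/363)(−132p^2 + 192p + 7812) + ((14700/121)p + 102900/121)
  −132p^2 + 192p + 7812 = (−(1331/1225)p + 11253/1225)((14700/121)p + 102900/121) + (0)
Last nonzero remainder: (14700/121)p + 102900/121. Dividing through by 14700/121 gives the monic gcd p + 7.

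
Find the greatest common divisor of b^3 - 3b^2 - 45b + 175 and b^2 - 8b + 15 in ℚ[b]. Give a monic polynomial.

b - 5

Euclidean algorithm in ℚ[b]:
  b^3 - 3b^2 - 45b + 175 = (b + 5)(b^2 - 8b + 15) + (-20b + 100)
  b^2 - 8b + 15 = (-(1/20)b + 3/20)(-20b + 100) + (0)
Last nonzero remainder: -20b + 100. Dividing through by -20 gives the monic gcd b - 5.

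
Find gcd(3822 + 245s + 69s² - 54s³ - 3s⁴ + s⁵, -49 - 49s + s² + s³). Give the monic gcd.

Euclidean algorithm in ℚ[s]:
  s⁵ - 3s⁴ - 54s³ + 69s² + 245s + 3822 = (s² - 4s - 1)(s³ + s² - 49s - 49) + (-77s² + 3773)
  s³ + s² - 49s - 49 = (-(1/77)s - 1/77)(-77s² + 3773) + (0)
Last nonzero remainder: -77s² + 3773. Dividing through by -77 gives the monic gcd s² - 49.

-49 + s²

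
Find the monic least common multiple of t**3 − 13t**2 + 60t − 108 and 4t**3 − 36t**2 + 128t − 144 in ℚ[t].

t**4 − 15t**3 + 86t**2 − 228t + 216

By polynomial division,
  t**3 − 13t**2 + 60t − 108 = (1/4)(4t**3 − 36t**2 + 128t − 144) + (−4t**2 + 28t − 72)
  4t**3 − 36t**2 + 128t − 144 = (−t + 2)(−4t**2 + 28t − 72) + (0)
Last nonzero remainder: −4t**2 + 28t − 72. Dividing through by −4 gives the monic gcd t**2 − 7t + 18.
Then lcm(f, g) = f·g / gcd(f, g); expanding and making the result monic gives the answer.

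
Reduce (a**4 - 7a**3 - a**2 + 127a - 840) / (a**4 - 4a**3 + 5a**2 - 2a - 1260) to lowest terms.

(a**2 - 5a + 24)/(a**2 - 2a + 36)

Euclidean algorithm in ℚ[a]:
  a**4 - 7a**3 - a**2 + 127a - 840 = (a**4 - 4a**3 + 5a**2 - 2a - 1260) + (-3a**3 - 6a**2 + 129a + 420)
  a**4 - 4a**3 + 5a**2 - 2a - 1260 = (-(1/3)a + 2)(-3a**3 - 6a**2 + 129a + 420) + (60a**2 - 120a - 2100)
  -3a**3 - 6a**2 + 129a + 420 = (-(1/20)a - 1/5)(60a**2 - 120a - 2100) + (0)
Last nonzero remainder: 60a**2 - 120a - 2100. Dividing through by 60 gives the monic gcd a**2 - 2a - 35.
Cancel a**2 - 2a - 35 from numerator and denominator to get the reduced form.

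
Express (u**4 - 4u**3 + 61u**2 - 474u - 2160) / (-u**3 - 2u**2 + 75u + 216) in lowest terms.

(-u**3 + 7u**2 - 82u + 720)/(u**2 - u - 72)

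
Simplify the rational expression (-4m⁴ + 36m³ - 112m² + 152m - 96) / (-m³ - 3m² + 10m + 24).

By polynomial division,
  -4m⁴ + 36m³ - 112m² + 152m - 96 = (4m - 48)(-m³ - 3m² + 10m + 24) + (-296m² + 536m + 1056)
  -m³ - 3m² + 10m + 24 = ((1/296)m + 89/5476)(-296m² + 536m + 1056) + (-(3120/1369)m + 9360/1369)
  -296m² + 536m + 1056 = ((50653/390)m + 30118/195)(-(3120/1369)m + 9360/1369) + (0)
Last nonzero remainder: -(3120/1369)m + 9360/1369. Dividing through by -3120/1369 gives the monic gcd m - 3.
Cancel m - 3 from numerator and denominator to get the reduced form.

(4m³ - 24m² + 40m - 32)/(m² + 6m + 8)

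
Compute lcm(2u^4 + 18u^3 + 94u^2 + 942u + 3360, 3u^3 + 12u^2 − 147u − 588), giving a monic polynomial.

u^6 + 6u^5 − 8u^4 + 78u^3 − 1049u^2 − 18228u − 47040

Euclidean algorithm in ℚ[u]:
  2u^4 + 18u^3 + 94u^2 + 942u + 3360 = ((2/3)u + 10/3)(3u^3 + 12u^2 − 147u − 588) + (152u^2 + 1824u + 5320)
  3u^3 + 12u^2 − 147u − 588 = ((3/152)u − 3/19)(152u^2 + 1824u + 5320) + (36u + 252)
  152u^2 + 1824u + 5320 = ((38/9)u + 190/9)(36u + 252) + (0)
Last nonzero remainder: 36u + 252. Dividing through by 36 gives the monic gcd u + 7.
Then lcm(f, g) = f·g / gcd(f, g); expanding and making the result monic gives the answer.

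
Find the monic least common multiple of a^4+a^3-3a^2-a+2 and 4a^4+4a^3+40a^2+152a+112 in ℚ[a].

Apply the Euclidean algorithm:
  a^4+a^3-3a^2-a+2 = (1/4)(4a^4+4a^3+40a^2+152a+112) + (-13a^2-39a-26)
  4a^4+4a^3+40a^2+152a+112 = (-(4/13)a^2+(8/13)a-56/13)(-13a^2-39a-26) + (0)
Last nonzero remainder: -13a^2-39a-26. Dividing through by -13 gives the monic gcd a^2+3a+2.
Then lcm(f, g) = f·g / gcd(f, g); expanding and making the result monic gives the answer.

a^6-a^5+9a^4+19a^3-38a^2-18a+28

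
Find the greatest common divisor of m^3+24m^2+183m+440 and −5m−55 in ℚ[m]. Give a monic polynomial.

Apply the Euclidean algorithm:
  m^3+24m^2+183m+440 = (−(1/5)m^2−(13/5)m−8)(−5m−55) + (0)
Last nonzero remainder: −5m−55. Dividing through by −5 gives the monic gcd m+11.

m+11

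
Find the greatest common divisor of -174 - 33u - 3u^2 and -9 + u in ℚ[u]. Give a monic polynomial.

1

By polynomial division,
  -3u^2 - 33u - 174 = (-3u - 60)(u - 9) + (-714)
  u - 9 = (-(1/714)u + 3/238)(-714) + (0)
The last nonzero remainder is the constant -714, so the polynomials are coprime and gcd = 1.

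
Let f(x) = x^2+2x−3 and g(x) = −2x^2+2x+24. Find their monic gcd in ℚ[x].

x+3

Euclidean algorithm in ℚ[x]:
  x^2+2x−3 = (−1/2)(−2x^2+2x+24) + (3x+9)
  −2x^2+2x+24 = (−(2/3)x+8/3)(3x+9) + (0)
Last nonzero remainder: 3x+9. Dividing through by 3 gives the monic gcd x+3.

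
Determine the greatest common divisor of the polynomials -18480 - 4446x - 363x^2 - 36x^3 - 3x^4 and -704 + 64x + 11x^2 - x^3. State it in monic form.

Apply the Euclidean algorithm:
  -3x^4 - 36x^3 - 363x^2 - 4446x - 18480 = (3x + 69)(-x^3 + 11x^2 + 64x - 704) + (-1314x^2 - 6750x + 30096)
  -x^3 + 11x^2 + 64x - 704 = ((1/1314)x - 589/47961)(-1314x^2 - 6750x + 30096) + (-(222750/5329)x - 1782000/5329)
  -1314x^2 - 6750x + 30096 = ((389017/12375)x - 101251/1125)(-(222750/5329)x - 1782000/5329) + (0)
Last nonzero remainder: -(222750/5329)x - 1782000/5329. Dividing through by -222750/5329 gives the monic gcd x + 8.

8 + x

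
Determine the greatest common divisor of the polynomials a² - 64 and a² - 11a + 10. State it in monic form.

Euclidean algorithm in ℚ[a]:
  a² - 64 = (a² - 11a + 10) + (11a - 74)
  a² - 11a + 10 = ((1/11)a - 47/121)(11a - 74) + (-2268/121)
  11a - 74 = (-(1331/2268)a + 4477/1134)(-2268/121) + (0)
The last nonzero remainder is the constant -2268/121, so the polynomials are coprime and gcd = 1.

1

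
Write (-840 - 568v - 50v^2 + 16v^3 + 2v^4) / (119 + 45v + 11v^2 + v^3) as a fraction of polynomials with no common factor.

(-120 - 64v + 2v^2 + 2v^3)/(17 + 4v + v^2)

By polynomial division,
  2v^4 + 16v^3 - 50v^2 - 568v - 840 = (2v - 6)(v^3 + 11v^2 + 45v + 119) + (-74v^2 - 536v - 126)
  v^3 + 11v^2 + 45v + 119 = (-(1/74)v - 139/2738)(-74v^2 - 536v - 126) + ((22022/1369)v + 154154/1369)
  -74v^2 - 536v - 126 = (-(50653/11011)v - 12321/11011)((22022/1369)v + 154154/1369) + (0)
Last nonzero remainder: (22022/1369)v + 154154/1369. Dividing through by 22022/1369 gives the monic gcd v + 7.
Cancel v + 7 from numerator and denominator to get the reduced form.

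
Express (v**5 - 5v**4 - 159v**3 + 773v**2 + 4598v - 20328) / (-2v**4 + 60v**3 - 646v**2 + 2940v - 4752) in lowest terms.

Repeated division with remainder:
  v**5 - 5v**4 - 159v**3 + 773v**2 + 4598v - 20328 = (-(1/2)v - 25/2)(-2v**4 + 60v**3 - 646v**2 + 2940v - 4752) + (268v**3 - 5832v**2 + 38972v - 79728)
  -2v**4 + 60v**3 - 646v**2 + 2940v - 4752 = (-(1/134)v + 276/4489)(268v**3 - 5832v**2 + 38972v - 79728) + ((15300/4489)v**2 - (229500/4489)v + 673200/4489)
  268v**3 - 5832v**2 + 38972v - 79728 = ((300763/3825)v - 677839/1275)((15300/4489)v**2 - (229500/4489)v + 673200/4489) + (0)
Last nonzero remainder: (15300/4489)v**2 - (229500/4489)v + 673200/4489. Dividing through by 15300/4489 gives the monic gcd v**2 - 15v + 44.
Cancel v**2 - 15v + 44 from numerator and denominator to get the reduced form.

(-v**3 - 10v**2 + 53v + 462)/(2v**2 - 30v + 108)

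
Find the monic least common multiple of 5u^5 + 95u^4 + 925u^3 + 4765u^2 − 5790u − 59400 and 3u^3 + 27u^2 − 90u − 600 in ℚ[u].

u^6 + 14u^5 + 90u^4 + 28u^3 − 5923u^2 − 6090u + 59400

Repeated division with remainder:
  5u^5 + 95u^4 + 925u^3 + 4765u^2 − 5790u − 59400 = ((5/3)u^2 + (50/3)u + 625/3)(3u^3 + 27u^2 − 90u − 600) + (1640u^2 + 22960u + 65600)
  3u^3 + 27u^2 − 90u − 600 = ((3/1640)u − 3/328)(1640u^2 + 22960u + 65600) + (0)
Last nonzero remainder: 1640u^2 + 22960u + 65600. Dividing through by 1640 gives the monic gcd u^2 + 14u + 40.
Then lcm(f, g) = f·g / gcd(f, g); expanding and making the result monic gives the answer.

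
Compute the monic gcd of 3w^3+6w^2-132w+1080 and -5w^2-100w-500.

w+10

Apply the Euclidean algorithm:
  3w^3+6w^2-132w+1080 = (-(3/5)w+54/5)(-5w^2-100w-500) + (648w+6480)
  -5w^2-100w-500 = (-(5/648)w-25/324)(648w+6480) + (0)
Last nonzero remainder: 648w+6480. Dividing through by 648 gives the monic gcd w+10.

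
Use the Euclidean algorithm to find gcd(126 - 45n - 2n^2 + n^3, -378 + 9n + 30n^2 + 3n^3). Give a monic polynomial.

-21 + 4n + n^2

By polynomial division,
  n^3 - 2n^2 - 45n + 126 = (1/3)(3n^3 + 30n^2 + 9n - 378) + (-12n^2 - 48n + 252)
  3n^3 + 30n^2 + 9n - 378 = (-(1/4)n - 3/2)(-12n^2 - 48n + 252) + (0)
Last nonzero remainder: -12n^2 - 48n + 252. Dividing through by -12 gives the monic gcd n^2 + 4n - 21.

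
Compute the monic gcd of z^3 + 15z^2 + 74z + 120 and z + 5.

z + 5

Euclidean algorithm in ℚ[z]:
  z^3 + 15z^2 + 74z + 120 = (z^2 + 10z + 24)(z + 5) + (0)
The last nonzero remainder z + 5 is already monic.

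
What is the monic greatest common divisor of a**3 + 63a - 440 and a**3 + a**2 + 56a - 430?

a - 5

By polynomial division,
  a**3 + 63a - 440 = (a**3 + a**2 + 56a - 430) + (-a**2 + 7a - 10)
  a**3 + a**2 + 56a - 430 = (-a - 8)(-a**2 + 7a - 10) + (102a - 510)
  -a**2 + 7a - 10 = (-(1/102)a + 1/51)(102a - 510) + (0)
Last nonzero remainder: 102a - 510. Dividing through by 102 gives the monic gcd a - 5.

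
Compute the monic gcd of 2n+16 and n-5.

1

Euclidean algorithm in ℚ[n]:
  2n+16 = (2)(n-5) + (26)
  n-5 = ((1/26)n-5/26)(26) + (0)
The last nonzero remainder is the constant 26, so the polynomials are coprime and gcd = 1.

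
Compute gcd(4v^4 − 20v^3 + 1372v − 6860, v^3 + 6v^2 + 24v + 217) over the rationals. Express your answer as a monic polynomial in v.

By polynomial division,
  4v^4 − 20v^3 + 1372v − 6860 = (4v − 44)(v^3 + 6v^2 + 24v + 217) + (168v^2 + 1560v + 2688)
  v^3 + 6v^2 + 24v + 217 = ((1/168)v − 23/1176)(168v^2 + 1560v + 2688) + ((1887/49)v + 1887/7)
  168v^2 + 1560v + 2688 = ((2744/629)v + 6272/629)((1887/49)v + 1887/7) + (0)
Last nonzero remainder: (1887/49)v + 1887/7. Dividing through by 1887/49 gives the monic gcd v + 7.

v + 7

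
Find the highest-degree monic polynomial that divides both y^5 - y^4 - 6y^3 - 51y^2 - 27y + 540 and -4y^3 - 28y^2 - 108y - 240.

Euclidean algorithm in ℚ[y]:
  y^5 - y^4 - 6y^3 - 51y^2 - 27y + 540 = (-(1/4)y^2 + 2y - 23/4)(-4y^3 - 28y^2 - 108y - 240) + (-56y^2 - 168y - 840)
  -4y^3 - 28y^2 - 108y - 240 = ((1/14)y + 2/7)(-56y^2 - 168y - 840) + (0)
Last nonzero remainder: -56y^2 - 168y - 840. Dividing through by -56 gives the monic gcd y^2 + 3y + 15.

y^2 + 3y + 15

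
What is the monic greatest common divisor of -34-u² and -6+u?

By polynomial division,
  -u²-34 = (-u-6)(u-6) + (-70)
  u-6 = (-(1/70)u+3/35)(-70) + (0)
The last nonzero remainder is the constant -70, so the polynomials are coprime and gcd = 1.

1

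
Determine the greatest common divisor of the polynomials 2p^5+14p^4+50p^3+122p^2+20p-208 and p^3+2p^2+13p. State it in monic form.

p^2+2p+13

Apply the Euclidean algorithm:
  2p^5+14p^4+50p^3+122p^2+20p-208 = (2p^2+10p+4)(p^3+2p^2+13p) + (-16p^2-32p-208)
  p^3+2p^2+13p = (-(1/16)p)(-16p^2-32p-208) + (0)
Last nonzero remainder: -16p^2-32p-208. Dividing through by -16 gives the monic gcd p^2+2p+13.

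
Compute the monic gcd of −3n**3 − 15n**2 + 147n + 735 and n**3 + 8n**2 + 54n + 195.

n + 5

Repeated division with remainder:
  −3n**3 − 15n**2 + 147n + 735 = (−3)(n**3 + 8n**2 + 54n + 195) + (9n**2 + 309n + 1320)
  n**3 + 8n**2 + 54n + 195 = ((1/9)n − 79/27)(9n**2 + 309n + 1320) + ((7303/9)n + 36515/9)
  9n**2 + 309n + 1320 = ((81/7303)n + 2376/7303)((7303/9)n + 36515/9) + (0)
Last nonzero remainder: (7303/9)n + 36515/9. Dividing through by 7303/9 gives the monic gcd n + 5.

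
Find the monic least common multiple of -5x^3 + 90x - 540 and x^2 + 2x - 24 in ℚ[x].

Repeated division with remainder:
  -5x^3 + 90x - 540 = (-5x + 10)(x^2 + 2x - 24) + (-50x - 300)
  x^2 + 2x - 24 = (-(1/50)x + 2/25)(-50x - 300) + (0)
Last nonzero remainder: -50x - 300. Dividing through by -50 gives the monic gcd x + 6.
Then lcm(f, g) = f·g / gcd(f, g); expanding and making the result monic gives the answer.

x^4 - 4x^3 - 18x^2 + 180x - 432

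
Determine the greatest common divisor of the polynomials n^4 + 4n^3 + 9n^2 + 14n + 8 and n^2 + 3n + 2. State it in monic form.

Apply the Euclidean algorithm:
  n^4 + 4n^3 + 9n^2 + 14n + 8 = (n^2 + n + 4)(n^2 + 3n + 2) + (0)
The last nonzero remainder n^2 + 3n + 2 is already monic.

n^2 + 3n + 2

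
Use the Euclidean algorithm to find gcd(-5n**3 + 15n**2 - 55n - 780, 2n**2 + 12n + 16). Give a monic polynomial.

Repeated division with remainder:
  -5n**3 + 15n**2 - 55n - 780 = (-(5/2)n + 45/2)(2n**2 + 12n + 16) + (-285n - 1140)
  2n**2 + 12n + 16 = (-(2/285)n - 4/285)(-285n - 1140) + (0)
Last nonzero remainder: -285n - 1140. Dividing through by -285 gives the monic gcd n + 4.

n + 4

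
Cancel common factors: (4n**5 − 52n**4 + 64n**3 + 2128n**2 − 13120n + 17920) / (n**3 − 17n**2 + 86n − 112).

(4n**3 − 12n**2 − 120n + 1120)/(n − 7)

Euclidean algorithm in ℚ[n]:
  4n**5 − 52n**4 + 64n**3 + 2128n**2 − 13120n + 17920 = (4n**2 + 16n − 8)(n**3 − 17n**2 + 86n − 112) + (1064n**2 − 10640n + 17024)
  n**3 − 17n**2 + 86n − 112 = ((1/1064)n − 1/152)(1064n**2 − 10640n + 17024) + (0)
Last nonzero remainder: 1064n**2 − 10640n + 17024. Dividing through by 1064 gives the monic gcd n**2 − 10n + 16.
Cancel n**2 − 10n + 16 from numerator and denominator to get the reduced form.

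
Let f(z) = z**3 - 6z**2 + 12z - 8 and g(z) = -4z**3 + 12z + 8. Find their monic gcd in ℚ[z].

z - 2

By polynomial division,
  z**3 - 6z**2 + 12z - 8 = (-1/4)(-4z**3 + 12z + 8) + (-6z**2 + 15z - 6)
  -4z**3 + 12z + 8 = ((2/3)z + 5/3)(-6z**2 + 15z - 6) + (-9z + 18)
  -6z**2 + 15z - 6 = ((2/3)z - 1/3)(-9z + 18) + (0)
Last nonzero remainder: -9z + 18. Dividing through by -9 gives the monic gcd z - 2.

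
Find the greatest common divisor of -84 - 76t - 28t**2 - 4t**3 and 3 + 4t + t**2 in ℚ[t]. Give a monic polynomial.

Apply the Euclidean algorithm:
  -4t**3 - 28t**2 - 76t - 84 = (-4t - 12)(t**2 + 4t + 3) + (-16t - 48)
  t**2 + 4t + 3 = (-(1/16)t - 1/16)(-16t - 48) + (0)
Last nonzero remainder: -16t - 48. Dividing through by -16 gives the monic gcd t + 3.

3 + t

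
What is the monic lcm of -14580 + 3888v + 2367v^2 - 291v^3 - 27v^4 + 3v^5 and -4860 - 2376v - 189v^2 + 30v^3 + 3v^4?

Euclidean algorithm in ℚ[v]:
  3v^5 - 27v^4 - 291v^3 + 2367v^2 + 3888v - 14580 = (v - 19)(3v^4 + 30v^3 - 189v^2 - 2376v - 4860) + (468v^3 + 1152v^2 - 36396v - 106920)
  3v^4 + 30v^3 - 189v^2 - 2376v - 4860 = ((1/156)v + 49/1014)(468v^3 + 1152v^2 - 36396v - 106920) + (-(1920/169)v^2 + (11520/169)v + 51840/169)
  468v^3 + 1152v^2 - 36396v - 106920 = (-(6591/160)v - 5577/16)(-(1920/169)v^2 + (11520/169)v + 51840/169) + (0)
Last nonzero remainder: -(1920/169)v^2 + (11520/169)v + 51840/169. Dividing through by -1920/169 gives the monic gcd v^2 - 6v - 27.
Then lcm(f, g) = f·g / gcd(f, g); expanding and making the result monic gives the answer.

-291600 + 63216v^2 + 8100v^3 - 1303v^4 - 181v^5 + 7v^6 + v^7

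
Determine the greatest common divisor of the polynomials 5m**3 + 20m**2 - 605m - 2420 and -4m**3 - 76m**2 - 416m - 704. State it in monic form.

m**2 + 15m + 44

By polynomial division,
  5m**3 + 20m**2 - 605m - 2420 = (-5/4)(-4m**3 - 76m**2 - 416m - 704) + (-75m**2 - 1125m - 3300)
  -4m**3 - 76m**2 - 416m - 704 = ((4/75)m + 16/75)(-75m**2 - 1125m - 3300) + (0)
Last nonzero remainder: -75m**2 - 1125m - 3300. Dividing through by -75 gives the monic gcd m**2 + 15m + 44.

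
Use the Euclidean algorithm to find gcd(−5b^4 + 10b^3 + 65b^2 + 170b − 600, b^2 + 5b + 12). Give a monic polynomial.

b^2 + 5b + 12

By polynomial division,
  −5b^4 + 10b^3 + 65b^2 + 170b − 600 = (−5b^2 + 35b − 50)(b^2 + 5b + 12) + (0)
The last nonzero remainder b^2 + 5b + 12 is already monic.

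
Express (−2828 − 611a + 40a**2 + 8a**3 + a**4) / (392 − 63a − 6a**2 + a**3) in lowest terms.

(404 + 145a + 15a**2 + a**3)/(−56 + a + a**2)

By polynomial division,
  a**4 + 8a**3 + 40a**2 − 611a − 2828 = (a + 14)(a**3 − 6a**2 − 63a + 392) + (187a**2 − 121a − 8316)
  a**3 − 6a**2 − 63a + 392 = ((1/187)a − 91/3179)(187a**2 − 121a − 8316) + (−(6356/289)a + 44492/289)
  187a**2 − 121a − 8316 = (−(54043/6356)a − 85833/1589)(−(6356/289)a + 44492/289) + (0)
Last nonzero remainder: −(6356/289)a + 44492/289. Dividing through by −6356/289 gives the monic gcd a − 7.
Cancel a − 7 from numerator and denominator to get the reduced form.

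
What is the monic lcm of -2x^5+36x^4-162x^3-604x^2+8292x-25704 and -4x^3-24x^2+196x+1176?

x^6-11x^5-45x^4+869x^3-2032x^2-16170x+89964

By polynomial division,
  -2x^5+36x^4-162x^3-604x^2+8292x-25704 = ((1/2)x^2-12x+137)(-4x^3-24x^2+196x+1176) + (4448x^2-4448x-186816)
  -4x^3-24x^2+196x+1176 = (-(1/1112)x-7/1112)(4448x^2-4448x-186816) + (0)
Last nonzero remainder: 4448x^2-4448x-186816. Dividing through by 4448 gives the monic gcd x^2-x-42.
Then lcm(f, g) = f·g / gcd(f, g); expanding and making the result monic gives the answer.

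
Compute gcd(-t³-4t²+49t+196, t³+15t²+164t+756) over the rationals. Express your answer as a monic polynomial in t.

t+7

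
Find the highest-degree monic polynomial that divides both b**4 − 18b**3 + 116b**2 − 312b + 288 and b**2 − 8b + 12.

b**2 − 8b + 12

By polynomial division,
  b**4 − 18b**3 + 116b**2 − 312b + 288 = (b**2 − 10b + 24)(b**2 − 8b + 12) + (0)
The last nonzero remainder b**2 − 8b + 12 is already monic.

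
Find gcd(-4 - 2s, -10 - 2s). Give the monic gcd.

By polynomial division,
  -2s - 4 = (-2s - 10) + (6)
  -2s - 10 = (-(1/3)s - 5/3)(6) + (0)
The last nonzero remainder is the constant 6, so the polynomials are coprime and gcd = 1.

1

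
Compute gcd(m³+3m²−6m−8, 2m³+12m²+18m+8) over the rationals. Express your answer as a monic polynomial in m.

m²+5m+4

Euclidean algorithm in ℚ[m]:
  m³+3m²−6m−8 = (1/2)(2m³+12m²+18m+8) + (−3m²−15m−12)
  2m³+12m²+18m+8 = (−(2/3)m−2/3)(−3m²−15m−12) + (0)
Last nonzero remainder: −3m²−15m−12. Dividing through by −3 gives the monic gcd m²+5m+4.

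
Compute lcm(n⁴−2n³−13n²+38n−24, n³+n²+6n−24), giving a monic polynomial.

By polynomial division,
  n⁴−2n³−13n²+38n−24 = (n−3)(n³+n²+6n−24) + (−16n²+80n−96)
  n³+n²+6n−24 = (−(1/16)n−3/8)(−16n²+80n−96) + (30n−60)
  −16n²+80n−96 = (−(8/15)n+8/5)(30n−60) + (0)
Last nonzero remainder: 30n−60. Dividing through by 30 gives the monic gcd n−2.
Then lcm(f, g) = f·g / gcd(f, g); expanding and making the result monic gives the answer.

n⁶+n⁵−7n⁴−25n³−66n²+384n−288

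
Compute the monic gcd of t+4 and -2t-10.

1

By polynomial division,
  t+4 = (-1/2)(-2t-10) + (-1)
  -2t-10 = (2t+10)(-1) + (0)
The last nonzero remainder is the constant -1, so the polynomials are coprime and gcd = 1.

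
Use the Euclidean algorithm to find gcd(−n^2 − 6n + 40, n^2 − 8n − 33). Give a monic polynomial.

Euclidean algorithm in ℚ[n]:
  −n^2 − 6n + 40 = (−1)(n^2 − 8n − 33) + (−14n + 7)
  n^2 − 8n − 33 = (−(1/14)n + 15/28)(−14n + 7) + (−147/4)
  −14n + 7 = ((8/21)n − 4/21)(−147/4) + (0)
The last nonzero remainder is the constant −147/4, so the polynomials are coprime and gcd = 1.

1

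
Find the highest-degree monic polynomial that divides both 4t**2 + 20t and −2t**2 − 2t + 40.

t + 5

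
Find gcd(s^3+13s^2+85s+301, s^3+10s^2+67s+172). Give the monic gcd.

Euclidean algorithm in ℚ[s]:
  s^3+13s^2+85s+301 = (s^3+10s^2+67s+172) + (3s^2+18s+129)
  s^3+10s^2+67s+172 = ((1/3)s+4/3)(3s^2+18s+129) + (0)
Last nonzero remainder: 3s^2+18s+129. Dividing through by 3 gives the monic gcd s^2+6s+43.

s^2+6s+43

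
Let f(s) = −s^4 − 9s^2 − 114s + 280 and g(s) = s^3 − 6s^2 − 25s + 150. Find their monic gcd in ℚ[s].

By polynomial division,
  −s^4 − 9s^2 − 114s + 280 = (−s − 6)(s^3 − 6s^2 − 25s + 150) + (−70s^2 − 114s + 1180)
  s^3 − 6s^2 − 25s + 150 = (−(1/70)s + 267/2450)(−70s^2 − 114s + 1180) + ((5244/1225)s + 5244/245)
  −70s^2 − 114s + 1180 = (−(42875/2622)s + 72275/1311)((5244/1225)s + 5244/245) + (0)
Last nonzero remainder: (5244/1225)s + 5244/245. Dividing through by 5244/1225 gives the monic gcd s + 5.

s + 5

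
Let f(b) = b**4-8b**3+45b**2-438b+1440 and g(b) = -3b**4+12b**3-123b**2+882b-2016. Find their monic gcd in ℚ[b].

b**2+3b+48

By polynomial division,
  b**4-8b**3+45b**2-438b+1440 = (-1/3)(-3b**4+12b**3-123b**2+882b-2016) + (-4b**3+4b**2-144b+768)
  -3b**4+12b**3-123b**2+882b-2016 = ((3/4)b-9/4)(-4b**3+4b**2-144b+768) + (-6b**2-18b-288)
  -4b**3+4b**2-144b+768 = ((2/3)b-8/3)(-6b**2-18b-288) + (0)
Last nonzero remainder: -6b**2-18b-288. Dividing through by -6 gives the monic gcd b**2+3b+48.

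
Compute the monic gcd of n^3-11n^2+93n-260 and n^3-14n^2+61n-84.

By polynomial division,
  n^3-11n^2+93n-260 = (n^3-14n^2+61n-84) + (3n^2+32n-176)
  n^3-14n^2+61n-84 = ((1/3)n-74/9)(3n^2+32n-176) + ((3445/9)n-13780/9)
  3n^2+32n-176 = ((27/3445)n+396/3445)((3445/9)n-13780/9) + (0)
Last nonzero remainder: (3445/9)n-13780/9. Dividing through by 3445/9 gives the monic gcd n-4.

n-4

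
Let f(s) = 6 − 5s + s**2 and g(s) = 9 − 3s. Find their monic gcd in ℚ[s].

Apply the Euclidean algorithm:
  s**2 − 5s + 6 = (−(1/3)s + 2/3)(−3s + 9) + (0)
Last nonzero remainder: −3s + 9. Dividing through by −3 gives the monic gcd s − 3.

−3 + s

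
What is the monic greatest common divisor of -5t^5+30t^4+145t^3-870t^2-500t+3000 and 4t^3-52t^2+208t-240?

t^3-13t^2+52t-60

Repeated division with remainder:
  -5t^5+30t^4+145t^3-870t^2-500t+3000 = (-(5/4)t^2-(35/4)t-25/2)(4t^3-52t^2+208t-240) + (0)
Last nonzero remainder: 4t^3-52t^2+208t-240. Dividing through by 4 gives the monic gcd t^3-13t^2+52t-60.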